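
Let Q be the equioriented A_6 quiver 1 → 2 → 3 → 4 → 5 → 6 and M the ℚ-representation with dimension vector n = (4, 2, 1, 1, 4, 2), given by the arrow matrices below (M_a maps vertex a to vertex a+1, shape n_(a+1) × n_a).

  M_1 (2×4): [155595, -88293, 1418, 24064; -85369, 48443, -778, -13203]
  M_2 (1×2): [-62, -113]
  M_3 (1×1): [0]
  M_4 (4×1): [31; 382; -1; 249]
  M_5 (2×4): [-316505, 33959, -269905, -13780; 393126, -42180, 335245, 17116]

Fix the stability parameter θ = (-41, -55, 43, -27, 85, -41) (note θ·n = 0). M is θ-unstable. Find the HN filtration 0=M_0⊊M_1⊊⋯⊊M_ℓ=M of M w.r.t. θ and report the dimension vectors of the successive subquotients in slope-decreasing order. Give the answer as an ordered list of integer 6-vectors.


Via rank(M_{q-1}∘⋯∘M_p): M ≅ I[1,1]^2, I[1,2], I[1,3], I[4,6], I[5,5]^2, I[5,6].
μ_θ-semistable layers: μ^(1)=85; μ^(2)=43; μ^(3)=22; μ^(4)=-27; μ^(5)=-41; μ^(6)=-48

((0, 0, 0, 0, 2, 0); (0, 0, 1, 0, 0, 0); (0, 0, 0, 0, 2, 2); (0, 0, 0, 1, 0, 0); (2, 0, 0, 0, 0, 0); (2, 2, 0, 0, 0, 0))


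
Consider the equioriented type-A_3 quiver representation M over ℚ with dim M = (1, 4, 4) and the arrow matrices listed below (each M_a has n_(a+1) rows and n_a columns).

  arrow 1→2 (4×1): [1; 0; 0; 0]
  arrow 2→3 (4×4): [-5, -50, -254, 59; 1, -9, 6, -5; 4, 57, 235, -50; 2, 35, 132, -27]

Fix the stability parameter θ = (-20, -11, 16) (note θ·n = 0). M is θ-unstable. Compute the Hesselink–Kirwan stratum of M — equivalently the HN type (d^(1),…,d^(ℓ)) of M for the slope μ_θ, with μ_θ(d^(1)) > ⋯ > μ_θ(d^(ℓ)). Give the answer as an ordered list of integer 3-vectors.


Via rank(M_{q-1}∘⋯∘M_p): M ≅ I[1,3], I[2,3]^3.
μ_θ-semistable layers: μ^(1)=16; μ^(2)=-11; μ^(3)=-20

((0, 0, 4); (0, 4, 0); (1, 0, 0))


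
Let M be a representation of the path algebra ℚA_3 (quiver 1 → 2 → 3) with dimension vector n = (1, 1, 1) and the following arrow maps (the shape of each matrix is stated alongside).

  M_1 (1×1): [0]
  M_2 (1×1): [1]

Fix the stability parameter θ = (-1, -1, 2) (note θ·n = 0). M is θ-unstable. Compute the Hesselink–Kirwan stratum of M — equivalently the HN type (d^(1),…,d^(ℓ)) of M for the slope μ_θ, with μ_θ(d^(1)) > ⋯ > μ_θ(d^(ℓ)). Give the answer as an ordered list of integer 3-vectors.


Barcode: M ≅ I[1,1], I[2,3]. HN layers by μ_θ (2 steps, strictly decreasing):
  μ^(1)=2; μ^(2)=-1

((0, 0, 1); (1, 1, 0))


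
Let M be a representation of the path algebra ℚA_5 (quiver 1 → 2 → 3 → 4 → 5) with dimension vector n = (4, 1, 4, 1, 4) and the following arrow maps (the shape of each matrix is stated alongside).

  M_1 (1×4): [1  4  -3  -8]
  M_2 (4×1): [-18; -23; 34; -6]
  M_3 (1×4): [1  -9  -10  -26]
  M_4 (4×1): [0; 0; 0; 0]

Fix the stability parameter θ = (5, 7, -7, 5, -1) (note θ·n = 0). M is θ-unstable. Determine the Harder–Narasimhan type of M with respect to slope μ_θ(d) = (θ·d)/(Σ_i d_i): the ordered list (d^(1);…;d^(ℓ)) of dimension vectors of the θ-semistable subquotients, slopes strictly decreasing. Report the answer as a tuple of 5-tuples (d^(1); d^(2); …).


Interval decomposition of M: I[1,1]^3, I[1,4], I[3,3]^3, I[5,5]^4.
HN type (ℓ=4): μ^(1)=5; μ^(2)=5/3; μ^(3)=-1; μ^(4)=-7

((3, 0, 0, 1, 0); (1, 1, 1, 0, 0); (0, 0, 0, 0, 4); (0, 0, 3, 0, 0))


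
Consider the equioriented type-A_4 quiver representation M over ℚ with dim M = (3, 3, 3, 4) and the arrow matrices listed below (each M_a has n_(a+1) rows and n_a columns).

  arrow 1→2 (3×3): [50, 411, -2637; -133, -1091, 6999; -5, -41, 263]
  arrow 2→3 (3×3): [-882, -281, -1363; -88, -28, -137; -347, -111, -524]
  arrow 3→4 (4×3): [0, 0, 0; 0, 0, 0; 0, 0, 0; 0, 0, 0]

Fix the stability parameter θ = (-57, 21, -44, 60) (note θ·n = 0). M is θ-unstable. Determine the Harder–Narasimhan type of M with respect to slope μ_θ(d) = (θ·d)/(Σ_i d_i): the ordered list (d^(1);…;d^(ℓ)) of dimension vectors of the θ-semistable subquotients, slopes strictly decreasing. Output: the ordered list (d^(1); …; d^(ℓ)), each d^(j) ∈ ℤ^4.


Interval decomposition of M: I[1,3]^3, I[4,4]^4.
HN type (ℓ=3): μ^(1)=60; μ^(2)=-23/2; μ^(3)=-57

((0, 0, 0, 4); (0, 3, 3, 0); (3, 0, 0, 0))


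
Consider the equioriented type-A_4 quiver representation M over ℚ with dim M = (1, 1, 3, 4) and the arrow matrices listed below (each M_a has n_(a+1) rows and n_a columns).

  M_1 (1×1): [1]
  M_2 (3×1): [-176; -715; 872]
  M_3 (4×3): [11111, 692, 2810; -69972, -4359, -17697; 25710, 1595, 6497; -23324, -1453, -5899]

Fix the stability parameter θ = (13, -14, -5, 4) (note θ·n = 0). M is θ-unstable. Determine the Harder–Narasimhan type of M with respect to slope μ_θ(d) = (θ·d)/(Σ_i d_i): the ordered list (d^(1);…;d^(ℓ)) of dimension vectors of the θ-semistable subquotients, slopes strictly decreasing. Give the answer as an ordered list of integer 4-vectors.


Barcode: M ≅ I[1,4], I[3,3], I[3,4], I[4,4]^2. HN layers by μ_θ (3 steps, strictly decreasing):
  μ^(1)=4; μ^(2)=-2; μ^(3)=-5

((0, 0, 0, 4); (1, 1, 1, 0); (0, 0, 2, 0))


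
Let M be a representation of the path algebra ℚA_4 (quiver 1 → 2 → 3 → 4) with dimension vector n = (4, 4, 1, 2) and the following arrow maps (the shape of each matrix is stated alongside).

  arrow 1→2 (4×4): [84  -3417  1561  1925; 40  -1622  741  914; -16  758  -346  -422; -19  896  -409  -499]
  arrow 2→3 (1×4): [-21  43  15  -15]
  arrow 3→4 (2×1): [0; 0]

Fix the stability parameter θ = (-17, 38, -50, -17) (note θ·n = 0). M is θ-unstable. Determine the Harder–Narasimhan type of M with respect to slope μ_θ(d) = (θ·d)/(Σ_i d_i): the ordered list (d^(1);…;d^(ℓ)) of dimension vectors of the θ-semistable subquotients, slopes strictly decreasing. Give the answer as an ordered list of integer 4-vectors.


Barcode: M ≅ I[1,1], I[1,2]^2, I[1,3], I[2,2], I[4,4]^2. HN layers by μ_θ (3 steps, strictly decreasing):
  μ^(1)=38; μ^(2)=-6; μ^(3)=-17

((0, 3, 0, 0); (0, 1, 1, 0); (4, 0, 0, 2))


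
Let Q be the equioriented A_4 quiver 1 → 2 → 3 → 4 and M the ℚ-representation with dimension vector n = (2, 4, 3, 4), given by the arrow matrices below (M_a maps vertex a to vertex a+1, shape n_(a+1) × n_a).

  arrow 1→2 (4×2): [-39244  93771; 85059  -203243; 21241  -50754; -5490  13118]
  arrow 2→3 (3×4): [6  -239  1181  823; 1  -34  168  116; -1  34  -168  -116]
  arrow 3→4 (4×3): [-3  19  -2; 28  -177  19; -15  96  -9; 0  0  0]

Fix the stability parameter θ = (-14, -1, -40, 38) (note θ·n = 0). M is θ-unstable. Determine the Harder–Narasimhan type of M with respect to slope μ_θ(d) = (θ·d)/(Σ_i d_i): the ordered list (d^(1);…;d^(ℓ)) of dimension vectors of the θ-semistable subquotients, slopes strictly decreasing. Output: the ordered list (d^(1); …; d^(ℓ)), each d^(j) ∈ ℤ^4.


Interval decomposition of M: I[1,2], I[1,3], I[2,2], I[2,4], I[3,4], I[4,4]^2.
HN type (ℓ=6): μ^(1)=38; μ^(2)=-1; μ^(3)=-14; μ^(4)=-55/3; μ^(5)=-41/2; μ^(6)=-40

((0, 0, 0, 4); (0, 2, 0, 0); (1, 0, 0, 0); (1, 1, 1, 0); (0, 1, 1, 0); (0, 0, 1, 0))


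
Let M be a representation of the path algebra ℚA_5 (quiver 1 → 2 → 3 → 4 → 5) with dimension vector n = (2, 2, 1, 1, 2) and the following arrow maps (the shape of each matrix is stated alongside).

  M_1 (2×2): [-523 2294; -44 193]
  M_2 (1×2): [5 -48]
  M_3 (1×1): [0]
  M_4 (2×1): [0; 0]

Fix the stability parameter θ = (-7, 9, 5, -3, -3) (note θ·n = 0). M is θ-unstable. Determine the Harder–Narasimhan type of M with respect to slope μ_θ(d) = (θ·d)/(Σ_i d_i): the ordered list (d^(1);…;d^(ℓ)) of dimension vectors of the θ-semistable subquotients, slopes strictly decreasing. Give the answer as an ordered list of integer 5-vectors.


Via rank(M_{q-1}∘⋯∘M_p): M ≅ I[1,2], I[1,3], I[4,4], I[5,5]^2.
μ_θ-semistable layers: μ^(1)=9; μ^(2)=7; μ^(3)=-3; μ^(4)=-7

((0, 1, 0, 0, 0); (0, 1, 1, 0, 0); (0, 0, 0, 1, 2); (2, 0, 0, 0, 0))


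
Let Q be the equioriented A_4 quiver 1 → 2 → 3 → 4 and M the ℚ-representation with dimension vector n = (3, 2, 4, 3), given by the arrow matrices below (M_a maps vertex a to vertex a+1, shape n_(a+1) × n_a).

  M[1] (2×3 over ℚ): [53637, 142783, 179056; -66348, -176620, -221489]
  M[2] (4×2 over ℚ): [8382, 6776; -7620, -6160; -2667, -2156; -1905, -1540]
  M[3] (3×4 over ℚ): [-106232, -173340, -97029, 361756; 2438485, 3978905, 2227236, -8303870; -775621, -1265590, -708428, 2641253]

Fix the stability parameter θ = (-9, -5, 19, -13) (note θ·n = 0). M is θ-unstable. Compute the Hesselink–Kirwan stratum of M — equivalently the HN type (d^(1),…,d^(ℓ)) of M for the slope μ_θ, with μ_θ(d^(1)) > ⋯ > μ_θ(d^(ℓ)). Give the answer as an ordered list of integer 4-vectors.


Via rank(M_{q-1}∘⋯∘M_p): M ≅ I[1,1], I[1,2], I[1,4], I[3,3], I[3,4]^2.
μ_θ-semistable layers: μ^(1)=19; μ^(2)=3; μ^(3)=-5; μ^(4)=-9

((0, 0, 1, 0); (0, 0, 3, 3); (0, 2, 0, 0); (3, 0, 0, 0))


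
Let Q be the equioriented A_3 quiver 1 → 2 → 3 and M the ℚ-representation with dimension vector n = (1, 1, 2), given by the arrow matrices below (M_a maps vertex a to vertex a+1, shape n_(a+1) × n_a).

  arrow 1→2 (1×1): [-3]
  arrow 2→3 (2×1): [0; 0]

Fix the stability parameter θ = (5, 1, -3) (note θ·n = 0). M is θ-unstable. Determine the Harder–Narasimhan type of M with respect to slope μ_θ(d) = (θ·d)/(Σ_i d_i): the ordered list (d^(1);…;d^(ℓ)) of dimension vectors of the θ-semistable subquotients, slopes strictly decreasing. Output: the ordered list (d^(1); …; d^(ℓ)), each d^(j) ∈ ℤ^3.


Via rank(M_{q-1}∘⋯∘M_p): M ≅ I[1,2], I[3,3]^2.
μ_θ-semistable layers: μ^(1)=3; μ^(2)=-3

((1, 1, 0); (0, 0, 2))


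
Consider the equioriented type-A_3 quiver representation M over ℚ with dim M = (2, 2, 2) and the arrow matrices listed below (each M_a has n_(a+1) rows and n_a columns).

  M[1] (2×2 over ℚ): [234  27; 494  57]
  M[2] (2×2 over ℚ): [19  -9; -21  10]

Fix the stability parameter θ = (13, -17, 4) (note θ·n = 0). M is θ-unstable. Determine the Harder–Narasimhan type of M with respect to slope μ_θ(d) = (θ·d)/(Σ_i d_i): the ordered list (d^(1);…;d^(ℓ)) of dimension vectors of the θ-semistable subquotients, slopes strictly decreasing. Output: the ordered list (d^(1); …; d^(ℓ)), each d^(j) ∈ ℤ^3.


Interval decomposition of M: I[1,1], I[1,3], I[2,3].
HN type (ℓ=4): μ^(1)=13; μ^(2)=4; μ^(3)=-2; μ^(4)=-17

((1, 0, 0); (0, 0, 2); (1, 1, 0); (0, 1, 0))


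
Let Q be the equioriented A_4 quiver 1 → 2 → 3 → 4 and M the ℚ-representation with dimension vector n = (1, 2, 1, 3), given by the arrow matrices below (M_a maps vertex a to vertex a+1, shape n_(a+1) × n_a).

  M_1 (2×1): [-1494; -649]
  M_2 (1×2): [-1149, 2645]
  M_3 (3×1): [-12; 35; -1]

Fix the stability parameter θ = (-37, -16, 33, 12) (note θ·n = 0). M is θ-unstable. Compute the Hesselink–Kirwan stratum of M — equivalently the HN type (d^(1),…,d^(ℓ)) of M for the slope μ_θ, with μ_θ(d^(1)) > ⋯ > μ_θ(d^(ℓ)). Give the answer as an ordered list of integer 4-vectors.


Barcode: M ≅ I[1,4], I[2,2], I[4,4]^2. HN layers by μ_θ (4 steps, strictly decreasing):
  μ^(1)=45/2; μ^(2)=12; μ^(3)=-16; μ^(4)=-37

((0, 0, 1, 1); (0, 0, 0, 2); (0, 2, 0, 0); (1, 0, 0, 0))


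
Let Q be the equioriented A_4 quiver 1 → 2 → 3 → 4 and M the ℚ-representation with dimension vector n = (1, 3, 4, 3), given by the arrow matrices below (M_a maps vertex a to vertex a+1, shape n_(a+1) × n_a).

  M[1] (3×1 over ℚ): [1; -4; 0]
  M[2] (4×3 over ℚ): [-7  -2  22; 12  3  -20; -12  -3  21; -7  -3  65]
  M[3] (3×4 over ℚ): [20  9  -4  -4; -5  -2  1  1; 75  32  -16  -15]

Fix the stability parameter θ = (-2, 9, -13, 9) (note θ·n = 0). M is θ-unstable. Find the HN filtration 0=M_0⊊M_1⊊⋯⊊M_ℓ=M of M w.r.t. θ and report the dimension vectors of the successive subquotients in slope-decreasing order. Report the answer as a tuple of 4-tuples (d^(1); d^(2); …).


Barcode: M ≅ I[1,3], I[2,4]^2, I[3,4]. HN layers by μ_θ (3 steps, strictly decreasing):
  μ^(1)=9; μ^(2)=-2; μ^(3)=-13

((0, 0, 0, 3); (1, 3, 3, 0); (0, 0, 1, 0))


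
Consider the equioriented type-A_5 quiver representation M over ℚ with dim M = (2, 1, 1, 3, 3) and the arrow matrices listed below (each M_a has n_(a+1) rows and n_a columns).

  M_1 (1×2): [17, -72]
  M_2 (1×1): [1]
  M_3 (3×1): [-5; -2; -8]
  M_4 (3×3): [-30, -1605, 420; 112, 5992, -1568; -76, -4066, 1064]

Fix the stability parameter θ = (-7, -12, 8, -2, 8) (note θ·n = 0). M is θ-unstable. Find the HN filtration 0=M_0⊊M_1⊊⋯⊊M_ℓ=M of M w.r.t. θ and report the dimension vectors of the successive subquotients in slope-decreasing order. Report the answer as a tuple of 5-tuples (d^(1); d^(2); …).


Barcode: M ≅ I[1,1], I[1,4], I[4,4], I[4,5], I[5,5]^2. HN layers by μ_θ (5 steps, strictly decreasing):
  μ^(1)=8; μ^(2)=3; μ^(3)=-2; μ^(4)=-7; μ^(5)=-19/2

((0, 0, 0, 0, 3); (0, 0, 1, 1, 0); (0, 0, 0, 2, 0); (1, 0, 0, 0, 0); (1, 1, 0, 0, 0))


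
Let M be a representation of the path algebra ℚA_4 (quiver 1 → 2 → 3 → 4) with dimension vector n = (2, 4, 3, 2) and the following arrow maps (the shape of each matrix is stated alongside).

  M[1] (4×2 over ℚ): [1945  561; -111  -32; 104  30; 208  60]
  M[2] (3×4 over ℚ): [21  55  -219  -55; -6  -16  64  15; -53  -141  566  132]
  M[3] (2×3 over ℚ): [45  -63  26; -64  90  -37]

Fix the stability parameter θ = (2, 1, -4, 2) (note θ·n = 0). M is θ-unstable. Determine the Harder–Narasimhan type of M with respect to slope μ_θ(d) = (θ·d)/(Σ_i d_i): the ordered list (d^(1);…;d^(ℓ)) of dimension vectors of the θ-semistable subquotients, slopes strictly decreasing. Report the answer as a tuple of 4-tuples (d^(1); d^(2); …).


Barcode: M ≅ I[1,4]^2, I[2,2], I[2,3]. HN layers by μ_θ (4 steps, strictly decreasing):
  μ^(1)=2; μ^(2)=1; μ^(3)=-1/3; μ^(4)=-3/2

((0, 0, 0, 2); (0, 1, 0, 0); (2, 2, 2, 0); (0, 1, 1, 0))


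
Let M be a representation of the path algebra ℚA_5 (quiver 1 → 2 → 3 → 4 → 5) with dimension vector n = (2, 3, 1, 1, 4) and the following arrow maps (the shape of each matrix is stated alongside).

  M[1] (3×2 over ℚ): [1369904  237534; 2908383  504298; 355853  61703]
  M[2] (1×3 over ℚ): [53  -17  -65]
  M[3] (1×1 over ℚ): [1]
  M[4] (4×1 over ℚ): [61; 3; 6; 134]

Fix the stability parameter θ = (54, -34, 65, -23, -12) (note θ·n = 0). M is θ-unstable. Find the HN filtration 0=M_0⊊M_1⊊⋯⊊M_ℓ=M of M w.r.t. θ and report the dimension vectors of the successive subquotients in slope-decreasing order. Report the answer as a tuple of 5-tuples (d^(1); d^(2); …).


Interval decomposition of M: I[1,2], I[1,5], I[2,2], I[5,5]^3.
HN type (ℓ=3): μ^(1)=10; μ^(2)=-12; μ^(3)=-34

((2, 2, 1, 1, 1); (0, 0, 0, 0, 3); (0, 1, 0, 0, 0))


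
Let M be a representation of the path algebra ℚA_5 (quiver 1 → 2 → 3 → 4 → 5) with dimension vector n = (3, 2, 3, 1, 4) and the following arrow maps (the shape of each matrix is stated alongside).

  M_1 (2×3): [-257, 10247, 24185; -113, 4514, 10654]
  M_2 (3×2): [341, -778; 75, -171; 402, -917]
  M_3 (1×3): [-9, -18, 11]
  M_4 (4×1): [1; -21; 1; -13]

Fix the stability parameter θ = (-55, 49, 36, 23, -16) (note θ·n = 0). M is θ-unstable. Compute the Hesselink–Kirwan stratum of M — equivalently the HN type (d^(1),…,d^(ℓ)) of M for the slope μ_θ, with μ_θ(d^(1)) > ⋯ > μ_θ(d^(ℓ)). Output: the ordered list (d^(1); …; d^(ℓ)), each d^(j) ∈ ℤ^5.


Interval decomposition of M: I[1,1], I[1,3], I[1,5], I[3,3], I[5,5]^3.
HN type (ℓ=5): μ^(1)=85/2; μ^(2)=36; μ^(3)=23; μ^(4)=-16; μ^(5)=-55

((0, 1, 1, 0, 0); (0, 0, 1, 0, 0); (0, 1, 1, 1, 1); (0, 0, 0, 0, 3); (3, 0, 0, 0, 0))


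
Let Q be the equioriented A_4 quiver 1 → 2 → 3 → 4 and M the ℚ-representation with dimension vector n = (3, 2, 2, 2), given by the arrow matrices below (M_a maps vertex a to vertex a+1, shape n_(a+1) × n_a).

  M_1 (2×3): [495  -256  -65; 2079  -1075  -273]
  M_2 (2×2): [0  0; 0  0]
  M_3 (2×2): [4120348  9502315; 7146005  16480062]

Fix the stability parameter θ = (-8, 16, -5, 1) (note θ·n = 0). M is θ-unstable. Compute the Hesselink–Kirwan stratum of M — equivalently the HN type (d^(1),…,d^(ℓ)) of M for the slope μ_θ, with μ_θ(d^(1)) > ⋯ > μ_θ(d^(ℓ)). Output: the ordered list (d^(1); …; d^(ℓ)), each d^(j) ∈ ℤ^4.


Interval decomposition of M: I[1,1], I[1,2]^2, I[3,4]^2.
HN type (ℓ=4): μ^(1)=16; μ^(2)=1; μ^(3)=-5; μ^(4)=-8

((0, 2, 0, 0); (0, 0, 0, 2); (0, 0, 2, 0); (3, 0, 0, 0))


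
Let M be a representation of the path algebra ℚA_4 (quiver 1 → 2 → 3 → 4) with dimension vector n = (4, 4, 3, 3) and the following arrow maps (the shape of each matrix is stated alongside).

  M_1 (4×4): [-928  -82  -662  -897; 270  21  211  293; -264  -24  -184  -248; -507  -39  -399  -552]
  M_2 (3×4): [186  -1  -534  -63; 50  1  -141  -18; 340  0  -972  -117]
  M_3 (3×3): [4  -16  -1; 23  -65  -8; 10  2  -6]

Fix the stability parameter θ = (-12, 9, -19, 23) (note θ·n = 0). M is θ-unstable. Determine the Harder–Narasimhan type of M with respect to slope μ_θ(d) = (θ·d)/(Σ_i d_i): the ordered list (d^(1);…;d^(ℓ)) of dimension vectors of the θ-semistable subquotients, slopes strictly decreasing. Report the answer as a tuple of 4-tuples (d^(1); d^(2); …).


Interval decomposition of M: I[1,1], I[1,2], I[1,4]^2, I[2,3], I[4,4].
HN type (ℓ=4): μ^(1)=23; μ^(2)=9; μ^(3)=-5; μ^(4)=-12

((0, 0, 0, 3); (0, 1, 0, 0); (0, 3, 3, 0); (4, 0, 0, 0))


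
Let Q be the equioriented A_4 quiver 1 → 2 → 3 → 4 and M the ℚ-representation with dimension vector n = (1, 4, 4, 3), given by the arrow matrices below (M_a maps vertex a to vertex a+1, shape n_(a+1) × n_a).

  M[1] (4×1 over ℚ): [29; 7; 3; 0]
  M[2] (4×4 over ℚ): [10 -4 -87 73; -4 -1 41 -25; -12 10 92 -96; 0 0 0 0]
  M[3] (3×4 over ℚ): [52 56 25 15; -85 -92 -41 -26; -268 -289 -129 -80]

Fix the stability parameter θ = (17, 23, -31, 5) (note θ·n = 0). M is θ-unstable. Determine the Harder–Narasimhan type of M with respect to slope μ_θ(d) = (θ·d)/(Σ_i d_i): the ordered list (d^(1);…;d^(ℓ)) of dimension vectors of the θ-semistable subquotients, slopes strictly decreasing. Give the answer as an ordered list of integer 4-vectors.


Interval decomposition of M: I[1,4], I[2,2]^2, I[2,4], I[3,3], I[3,4].
HN type (ℓ=5): μ^(1)=23; μ^(2)=5; μ^(3)=3; μ^(4)=-4; μ^(5)=-31

((0, 2, 0, 0); (0, 0, 0, 3); (1, 1, 1, 0); (0, 1, 1, 0); (0, 0, 2, 0))


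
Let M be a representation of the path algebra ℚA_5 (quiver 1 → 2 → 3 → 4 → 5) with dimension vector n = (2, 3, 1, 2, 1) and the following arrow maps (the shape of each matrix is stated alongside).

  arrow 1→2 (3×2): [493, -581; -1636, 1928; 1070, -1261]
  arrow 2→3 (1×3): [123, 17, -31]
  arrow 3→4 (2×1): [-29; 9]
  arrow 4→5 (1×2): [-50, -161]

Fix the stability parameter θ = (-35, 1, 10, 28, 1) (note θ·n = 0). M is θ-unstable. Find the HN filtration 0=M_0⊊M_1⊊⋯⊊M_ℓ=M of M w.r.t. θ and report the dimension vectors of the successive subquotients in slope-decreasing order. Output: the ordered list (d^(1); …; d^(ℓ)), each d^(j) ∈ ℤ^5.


Barcode: M ≅ I[1,2], I[1,5], I[2,2], I[4,4]. HN layers by μ_θ (5 steps, strictly decreasing):
  μ^(1)=28; μ^(2)=29/2; μ^(3)=10; μ^(4)=1; μ^(5)=-35

((0, 0, 0, 1, 0); (0, 0, 0, 1, 1); (0, 0, 1, 0, 0); (0, 3, 0, 0, 0); (2, 0, 0, 0, 0))


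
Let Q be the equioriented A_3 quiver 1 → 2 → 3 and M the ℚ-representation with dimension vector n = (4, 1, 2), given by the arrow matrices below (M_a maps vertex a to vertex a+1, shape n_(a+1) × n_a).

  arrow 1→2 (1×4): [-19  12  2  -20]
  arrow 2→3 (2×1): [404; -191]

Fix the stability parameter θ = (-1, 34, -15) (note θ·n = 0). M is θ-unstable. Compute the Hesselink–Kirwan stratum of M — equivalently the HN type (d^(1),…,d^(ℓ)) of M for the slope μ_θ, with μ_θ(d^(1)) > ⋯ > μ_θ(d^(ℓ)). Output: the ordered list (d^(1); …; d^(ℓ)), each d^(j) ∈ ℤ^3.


Via rank(M_{q-1}∘⋯∘M_p): M ≅ I[1,1]^3, I[1,3], I[3,3].
μ_θ-semistable layers: μ^(1)=19/2; μ^(2)=-1; μ^(3)=-15

((0, 1, 1); (4, 0, 0); (0, 0, 1))


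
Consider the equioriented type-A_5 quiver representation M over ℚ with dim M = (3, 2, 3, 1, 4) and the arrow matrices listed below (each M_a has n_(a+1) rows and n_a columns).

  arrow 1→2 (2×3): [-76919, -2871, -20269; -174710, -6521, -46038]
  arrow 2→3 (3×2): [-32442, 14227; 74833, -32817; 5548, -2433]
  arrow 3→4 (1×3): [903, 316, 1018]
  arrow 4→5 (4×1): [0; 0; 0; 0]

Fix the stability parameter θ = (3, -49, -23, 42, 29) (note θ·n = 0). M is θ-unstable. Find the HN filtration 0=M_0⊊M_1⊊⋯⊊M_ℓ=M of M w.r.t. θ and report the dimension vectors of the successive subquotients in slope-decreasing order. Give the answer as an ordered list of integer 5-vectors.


Via rank(M_{q-1}∘⋯∘M_p): M ≅ I[1,1], I[1,3], I[1,4], I[3,3], I[5,5]^4.
μ_θ-semistable layers: μ^(1)=42; μ^(2)=29; μ^(3)=3; μ^(4)=-23

((0, 0, 0, 1, 0); (0, 0, 0, 0, 4); (1, 0, 0, 0, 0); (2, 2, 3, 0, 0))


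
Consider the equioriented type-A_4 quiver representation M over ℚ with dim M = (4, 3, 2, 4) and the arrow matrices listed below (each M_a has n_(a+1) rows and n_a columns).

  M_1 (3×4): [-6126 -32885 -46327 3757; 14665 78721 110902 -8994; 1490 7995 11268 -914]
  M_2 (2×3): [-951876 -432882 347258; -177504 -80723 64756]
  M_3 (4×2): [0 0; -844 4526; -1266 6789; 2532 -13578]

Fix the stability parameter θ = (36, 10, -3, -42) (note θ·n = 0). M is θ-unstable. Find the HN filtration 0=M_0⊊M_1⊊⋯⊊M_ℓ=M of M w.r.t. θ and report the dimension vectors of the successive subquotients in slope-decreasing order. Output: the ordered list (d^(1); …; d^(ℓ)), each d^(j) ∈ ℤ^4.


Barcode: M ≅ I[1,1], I[1,2], I[1,3], I[1,4], I[4,4]^3. HN layers by μ_θ (5 steps, strictly decreasing):
  μ^(1)=36; μ^(2)=23; μ^(3)=43/3; μ^(4)=1/4; μ^(5)=-42

((1, 0, 0, 0); (1, 1, 0, 0); (1, 1, 1, 0); (1, 1, 1, 1); (0, 0, 0, 3))


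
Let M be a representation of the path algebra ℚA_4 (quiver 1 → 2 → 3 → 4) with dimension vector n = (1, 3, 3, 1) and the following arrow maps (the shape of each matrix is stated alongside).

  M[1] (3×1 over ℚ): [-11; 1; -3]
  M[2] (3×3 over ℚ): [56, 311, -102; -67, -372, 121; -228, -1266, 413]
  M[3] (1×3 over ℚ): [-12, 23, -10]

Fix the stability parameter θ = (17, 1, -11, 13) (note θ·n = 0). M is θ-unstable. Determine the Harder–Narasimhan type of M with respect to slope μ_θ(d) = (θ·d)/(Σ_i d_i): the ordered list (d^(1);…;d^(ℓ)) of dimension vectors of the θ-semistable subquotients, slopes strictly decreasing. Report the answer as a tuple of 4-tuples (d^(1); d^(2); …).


Via rank(M_{q-1}∘⋯∘M_p): M ≅ I[1,4], I[2,3]^2.
μ_θ-semistable layers: μ^(1)=13; μ^(2)=7/3; μ^(3)=-5

((0, 0, 0, 1); (1, 1, 1, 0); (0, 2, 2, 0))


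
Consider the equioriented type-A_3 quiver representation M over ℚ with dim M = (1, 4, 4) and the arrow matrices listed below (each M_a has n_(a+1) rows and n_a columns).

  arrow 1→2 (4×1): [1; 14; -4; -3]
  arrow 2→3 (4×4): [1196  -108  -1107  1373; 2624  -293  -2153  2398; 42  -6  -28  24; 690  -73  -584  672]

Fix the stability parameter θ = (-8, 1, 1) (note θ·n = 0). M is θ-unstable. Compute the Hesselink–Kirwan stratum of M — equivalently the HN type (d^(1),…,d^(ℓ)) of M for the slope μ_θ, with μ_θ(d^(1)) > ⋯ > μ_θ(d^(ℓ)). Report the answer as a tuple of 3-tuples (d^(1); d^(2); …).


Via rank(M_{q-1}∘⋯∘M_p): M ≅ I[1,3], I[2,3]^3.
μ_θ-semistable layers: μ^(1)=1; μ^(2)=-8

((0, 4, 4); (1, 0, 0))


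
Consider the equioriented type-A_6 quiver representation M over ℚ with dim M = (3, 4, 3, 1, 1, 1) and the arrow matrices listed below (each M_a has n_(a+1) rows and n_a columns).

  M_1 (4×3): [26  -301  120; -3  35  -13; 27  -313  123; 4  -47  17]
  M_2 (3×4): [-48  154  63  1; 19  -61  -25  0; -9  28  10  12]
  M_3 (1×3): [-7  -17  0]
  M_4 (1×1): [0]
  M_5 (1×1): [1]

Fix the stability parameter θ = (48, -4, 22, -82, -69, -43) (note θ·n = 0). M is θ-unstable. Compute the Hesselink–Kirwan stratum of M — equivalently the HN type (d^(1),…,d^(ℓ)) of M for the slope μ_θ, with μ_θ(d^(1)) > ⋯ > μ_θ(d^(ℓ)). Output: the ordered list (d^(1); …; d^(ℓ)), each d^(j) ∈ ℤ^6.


Barcode: M ≅ I[1,2], I[1,3], I[1,4], I[2,3], I[5,6]. HN layers by μ_θ (4 steps, strictly decreasing):
  μ^(1)=22; μ^(2)=-4; μ^(3)=-43; μ^(4)=-69

((2, 2, 2, 0, 0, 0); (1, 2, 1, 1, 0, 0); (0, 0, 0, 0, 0, 1); (0, 0, 0, 0, 1, 0))


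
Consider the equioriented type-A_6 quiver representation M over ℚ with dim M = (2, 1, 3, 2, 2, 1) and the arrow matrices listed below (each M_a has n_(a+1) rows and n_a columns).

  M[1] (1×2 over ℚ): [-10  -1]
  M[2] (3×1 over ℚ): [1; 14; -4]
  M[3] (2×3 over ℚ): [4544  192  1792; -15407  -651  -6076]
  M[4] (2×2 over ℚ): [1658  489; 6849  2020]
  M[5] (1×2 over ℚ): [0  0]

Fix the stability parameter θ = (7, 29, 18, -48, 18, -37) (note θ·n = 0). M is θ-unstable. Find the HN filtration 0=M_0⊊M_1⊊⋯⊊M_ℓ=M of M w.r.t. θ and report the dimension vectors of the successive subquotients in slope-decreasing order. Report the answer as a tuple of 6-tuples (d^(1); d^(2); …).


Via rank(M_{q-1}∘⋯∘M_p): M ≅ I[1,1], I[1,5], I[3,3]^2, I[4,5], I[6,6].
μ_θ-semistable layers: μ^(1)=18; μ^(2)=7; μ^(3)=3/2; μ^(4)=-37; μ^(5)=-48

((0, 0, 2, 0, 2, 0); (1, 0, 0, 0, 0, 0); (1, 1, 1, 1, 0, 0); (0, 0, 0, 0, 0, 1); (0, 0, 0, 1, 0, 0))


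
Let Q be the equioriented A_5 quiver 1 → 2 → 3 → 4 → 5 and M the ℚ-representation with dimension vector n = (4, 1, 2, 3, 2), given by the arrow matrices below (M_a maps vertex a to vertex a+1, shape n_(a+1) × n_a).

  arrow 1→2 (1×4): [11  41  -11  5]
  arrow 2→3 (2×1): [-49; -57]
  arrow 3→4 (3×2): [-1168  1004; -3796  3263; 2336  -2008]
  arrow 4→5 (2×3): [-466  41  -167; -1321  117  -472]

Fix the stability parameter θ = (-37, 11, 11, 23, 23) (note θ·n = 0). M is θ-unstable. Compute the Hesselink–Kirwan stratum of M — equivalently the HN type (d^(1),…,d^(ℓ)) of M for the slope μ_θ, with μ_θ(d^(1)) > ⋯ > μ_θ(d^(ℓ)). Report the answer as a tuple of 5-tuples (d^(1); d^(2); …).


Barcode: M ≅ I[1,1]^3, I[1,5], I[3,3], I[4,4], I[4,5]. HN layers by μ_θ (3 steps, strictly decreasing):
  μ^(1)=23; μ^(2)=11; μ^(3)=-37

((0, 0, 0, 3, 2); (0, 1, 2, 0, 0); (4, 0, 0, 0, 0))


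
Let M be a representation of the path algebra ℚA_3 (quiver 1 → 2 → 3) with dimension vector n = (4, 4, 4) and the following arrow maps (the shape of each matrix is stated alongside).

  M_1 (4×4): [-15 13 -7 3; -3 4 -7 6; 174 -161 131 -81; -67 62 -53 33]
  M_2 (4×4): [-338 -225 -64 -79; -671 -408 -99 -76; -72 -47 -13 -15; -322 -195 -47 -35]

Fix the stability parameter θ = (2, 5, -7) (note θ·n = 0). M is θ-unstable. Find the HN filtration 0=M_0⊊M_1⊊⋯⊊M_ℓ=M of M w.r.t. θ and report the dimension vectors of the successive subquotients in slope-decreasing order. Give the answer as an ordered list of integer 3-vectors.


Interval decomposition of M: I[1,2], I[1,3]^3, I[3,3].
HN type (ℓ=4): μ^(1)=5; μ^(2)=2; μ^(3)=0; μ^(4)=-7

((0, 1, 0); (1, 0, 0); (3, 3, 3); (0, 0, 1))


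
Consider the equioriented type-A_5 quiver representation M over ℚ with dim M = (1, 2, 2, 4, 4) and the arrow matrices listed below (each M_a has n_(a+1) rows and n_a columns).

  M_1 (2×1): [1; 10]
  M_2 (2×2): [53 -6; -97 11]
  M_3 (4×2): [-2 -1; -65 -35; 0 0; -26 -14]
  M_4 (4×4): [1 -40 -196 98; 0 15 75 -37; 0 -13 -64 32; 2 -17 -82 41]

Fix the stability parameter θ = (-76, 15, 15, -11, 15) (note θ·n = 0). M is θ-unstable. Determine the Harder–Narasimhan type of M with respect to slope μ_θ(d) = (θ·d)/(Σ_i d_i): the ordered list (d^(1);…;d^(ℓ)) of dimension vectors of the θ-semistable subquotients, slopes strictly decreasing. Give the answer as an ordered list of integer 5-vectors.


Barcode: M ≅ I[1,5], I[2,5], I[4,5]^2. HN layers by μ_θ (4 steps, strictly decreasing):
  μ^(1)=15; μ^(2)=19/3; μ^(3)=-11; μ^(4)=-76

((0, 0, 0, 0, 4); (0, 2, 2, 2, 0); (0, 0, 0, 2, 0); (1, 0, 0, 0, 0))


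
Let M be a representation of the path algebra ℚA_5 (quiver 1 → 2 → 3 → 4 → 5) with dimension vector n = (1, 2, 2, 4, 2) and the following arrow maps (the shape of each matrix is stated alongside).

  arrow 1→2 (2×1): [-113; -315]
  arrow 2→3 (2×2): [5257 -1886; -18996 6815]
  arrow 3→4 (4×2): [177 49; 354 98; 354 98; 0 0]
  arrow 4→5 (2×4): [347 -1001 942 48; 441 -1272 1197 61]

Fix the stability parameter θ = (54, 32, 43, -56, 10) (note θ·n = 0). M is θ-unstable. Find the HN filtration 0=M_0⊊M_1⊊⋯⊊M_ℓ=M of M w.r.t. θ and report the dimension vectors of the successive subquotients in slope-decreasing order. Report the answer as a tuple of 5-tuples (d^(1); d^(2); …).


Barcode: M ≅ I[1,3], I[2,5], I[4,4]^2, I[4,5]. HN layers by μ_θ (4 steps, strictly decreasing):
  μ^(1)=43; μ^(2)=10; μ^(3)=19/3; μ^(4)=-56

((1, 1, 1, 0, 0); (0, 0, 0, 0, 2); (0, 1, 1, 1, 0); (0, 0, 0, 3, 0))


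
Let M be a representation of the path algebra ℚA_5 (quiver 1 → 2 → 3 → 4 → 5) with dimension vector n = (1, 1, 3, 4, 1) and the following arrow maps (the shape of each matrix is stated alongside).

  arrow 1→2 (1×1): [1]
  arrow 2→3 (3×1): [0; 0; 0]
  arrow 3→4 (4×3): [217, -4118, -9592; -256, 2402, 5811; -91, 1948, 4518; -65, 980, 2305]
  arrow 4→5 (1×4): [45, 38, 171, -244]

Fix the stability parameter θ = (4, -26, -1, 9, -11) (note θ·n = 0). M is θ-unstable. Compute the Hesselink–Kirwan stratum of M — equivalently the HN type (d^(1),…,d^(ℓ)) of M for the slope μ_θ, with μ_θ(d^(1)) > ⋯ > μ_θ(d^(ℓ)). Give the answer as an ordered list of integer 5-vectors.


Via rank(M_{q-1}∘⋯∘M_p): M ≅ I[1,2], I[3,4]^2, I[3,5], I[4,4].
μ_θ-semistable layers: μ^(1)=9; μ^(2)=-1; μ^(3)=-11

((0, 0, 0, 3, 0); (0, 0, 3, 1, 1); (1, 1, 0, 0, 0))


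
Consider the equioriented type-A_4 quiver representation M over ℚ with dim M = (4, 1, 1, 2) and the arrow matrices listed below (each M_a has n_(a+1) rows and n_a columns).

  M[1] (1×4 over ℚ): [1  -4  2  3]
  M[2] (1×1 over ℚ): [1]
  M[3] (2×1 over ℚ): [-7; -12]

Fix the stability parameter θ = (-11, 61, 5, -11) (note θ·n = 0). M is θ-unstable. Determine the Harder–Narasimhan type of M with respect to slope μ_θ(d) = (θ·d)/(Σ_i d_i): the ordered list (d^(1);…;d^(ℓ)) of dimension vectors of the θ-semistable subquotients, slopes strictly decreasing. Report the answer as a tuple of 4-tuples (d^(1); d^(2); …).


Via rank(M_{q-1}∘⋯∘M_p): M ≅ I[1,1]^3, I[1,4], I[4,4].
μ_θ-semistable layers: μ^(1)=55/3; μ^(2)=-11

((0, 1, 1, 1); (4, 0, 0, 1))


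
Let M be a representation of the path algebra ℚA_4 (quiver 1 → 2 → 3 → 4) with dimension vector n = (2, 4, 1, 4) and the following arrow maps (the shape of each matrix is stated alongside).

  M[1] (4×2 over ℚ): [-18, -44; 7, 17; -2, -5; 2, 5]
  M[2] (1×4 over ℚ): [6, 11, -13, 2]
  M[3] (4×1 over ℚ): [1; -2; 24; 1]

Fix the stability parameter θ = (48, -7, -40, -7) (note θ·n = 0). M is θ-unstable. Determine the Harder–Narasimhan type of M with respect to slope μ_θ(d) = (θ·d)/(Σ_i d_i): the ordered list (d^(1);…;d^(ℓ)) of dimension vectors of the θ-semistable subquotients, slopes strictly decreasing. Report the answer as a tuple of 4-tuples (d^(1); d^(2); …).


Via rank(M_{q-1}∘⋯∘M_p): M ≅ I[1,2], I[1,4], I[2,2]^2, I[4,4]^3.
μ_θ-semistable layers: μ^(1)=41/2; μ^(2)=-3/2; μ^(3)=-7

((1, 1, 0, 0); (1, 1, 1, 1); (0, 2, 0, 3))


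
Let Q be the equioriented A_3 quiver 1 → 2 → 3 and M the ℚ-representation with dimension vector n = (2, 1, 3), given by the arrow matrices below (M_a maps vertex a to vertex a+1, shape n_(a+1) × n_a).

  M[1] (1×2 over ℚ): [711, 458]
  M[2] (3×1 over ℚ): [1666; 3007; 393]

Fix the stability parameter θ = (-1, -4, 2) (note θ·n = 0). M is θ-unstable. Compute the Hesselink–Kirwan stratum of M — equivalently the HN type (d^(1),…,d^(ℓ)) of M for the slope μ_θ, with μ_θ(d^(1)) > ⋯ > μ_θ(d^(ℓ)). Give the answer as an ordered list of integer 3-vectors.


Via rank(M_{q-1}∘⋯∘M_p): M ≅ I[1,1], I[1,3], I[3,3]^2.
μ_θ-semistable layers: μ^(1)=2; μ^(2)=-1; μ^(3)=-5/2

((0, 0, 3); (1, 0, 0); (1, 1, 0))


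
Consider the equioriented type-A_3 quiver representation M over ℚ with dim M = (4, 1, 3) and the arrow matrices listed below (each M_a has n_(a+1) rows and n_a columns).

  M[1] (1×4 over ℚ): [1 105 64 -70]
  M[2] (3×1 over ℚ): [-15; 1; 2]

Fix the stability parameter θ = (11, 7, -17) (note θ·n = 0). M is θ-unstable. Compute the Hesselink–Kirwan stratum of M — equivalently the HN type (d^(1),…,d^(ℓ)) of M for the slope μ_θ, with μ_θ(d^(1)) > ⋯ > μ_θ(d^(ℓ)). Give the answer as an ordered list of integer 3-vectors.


Via rank(M_{q-1}∘⋯∘M_p): M ≅ I[1,1]^3, I[1,3], I[3,3]^2.
μ_θ-semistable layers: μ^(1)=11; μ^(2)=1/3; μ^(3)=-17

((3, 0, 0); (1, 1, 1); (0, 0, 2))


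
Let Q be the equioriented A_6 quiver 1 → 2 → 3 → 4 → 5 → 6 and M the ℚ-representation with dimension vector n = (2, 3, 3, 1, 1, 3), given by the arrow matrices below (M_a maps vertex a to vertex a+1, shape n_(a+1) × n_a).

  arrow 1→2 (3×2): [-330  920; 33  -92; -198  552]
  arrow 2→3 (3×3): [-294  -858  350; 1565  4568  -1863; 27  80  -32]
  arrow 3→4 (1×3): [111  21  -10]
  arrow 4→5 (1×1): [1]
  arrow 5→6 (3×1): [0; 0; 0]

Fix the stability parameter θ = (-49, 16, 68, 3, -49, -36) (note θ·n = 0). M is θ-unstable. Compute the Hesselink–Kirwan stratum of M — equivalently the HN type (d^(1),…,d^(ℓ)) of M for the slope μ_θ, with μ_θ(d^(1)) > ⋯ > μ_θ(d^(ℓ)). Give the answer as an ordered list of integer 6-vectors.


Via rank(M_{q-1}∘⋯∘M_p): M ≅ I[1,1], I[1,5], I[2,3]^2, I[6,6]^3.
μ_θ-semistable layers: μ^(1)=68; μ^(2)=16; μ^(3)=19/2; μ^(4)=-36; μ^(5)=-49

((0, 0, 2, 0, 0, 0); (0, 2, 0, 0, 0, 0); (0, 1, 1, 1, 1, 0); (0, 0, 0, 0, 0, 3); (2, 0, 0, 0, 0, 0))


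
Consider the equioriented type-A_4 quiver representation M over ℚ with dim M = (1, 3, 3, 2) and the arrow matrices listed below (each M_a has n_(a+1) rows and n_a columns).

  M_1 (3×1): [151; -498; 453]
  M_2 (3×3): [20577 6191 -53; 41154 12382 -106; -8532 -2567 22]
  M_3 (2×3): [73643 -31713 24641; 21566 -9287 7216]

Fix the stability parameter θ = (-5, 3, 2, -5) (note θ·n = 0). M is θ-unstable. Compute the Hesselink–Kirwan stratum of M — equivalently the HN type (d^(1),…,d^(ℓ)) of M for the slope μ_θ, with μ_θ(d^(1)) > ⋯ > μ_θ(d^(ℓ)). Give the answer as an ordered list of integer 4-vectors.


Via rank(M_{q-1}∘⋯∘M_p): M ≅ I[1,2], I[2,3], I[2,4], I[3,4].
μ_θ-semistable layers: μ^(1)=3; μ^(2)=5/2; μ^(3)=0; μ^(4)=-3/2; μ^(5)=-5

((0, 1, 0, 0); (0, 1, 1, 0); (0, 1, 1, 1); (0, 0, 1, 1); (1, 0, 0, 0))


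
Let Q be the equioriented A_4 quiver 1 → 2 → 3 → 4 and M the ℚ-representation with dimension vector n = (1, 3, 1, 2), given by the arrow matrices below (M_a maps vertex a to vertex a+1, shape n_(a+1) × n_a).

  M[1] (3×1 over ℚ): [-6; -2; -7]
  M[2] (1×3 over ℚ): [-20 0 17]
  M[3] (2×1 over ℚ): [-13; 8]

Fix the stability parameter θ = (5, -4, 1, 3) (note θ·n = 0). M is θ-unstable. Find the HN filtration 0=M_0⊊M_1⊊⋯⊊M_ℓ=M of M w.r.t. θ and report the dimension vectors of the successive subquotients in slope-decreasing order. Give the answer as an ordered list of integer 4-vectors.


Barcode: M ≅ I[1,4], I[2,2]^2, I[4,4]. HN layers by μ_θ (4 steps, strictly decreasing):
  μ^(1)=3; μ^(2)=1; μ^(3)=1/2; μ^(4)=-4

((0, 0, 0, 2); (0, 0, 1, 0); (1, 1, 0, 0); (0, 2, 0, 0))


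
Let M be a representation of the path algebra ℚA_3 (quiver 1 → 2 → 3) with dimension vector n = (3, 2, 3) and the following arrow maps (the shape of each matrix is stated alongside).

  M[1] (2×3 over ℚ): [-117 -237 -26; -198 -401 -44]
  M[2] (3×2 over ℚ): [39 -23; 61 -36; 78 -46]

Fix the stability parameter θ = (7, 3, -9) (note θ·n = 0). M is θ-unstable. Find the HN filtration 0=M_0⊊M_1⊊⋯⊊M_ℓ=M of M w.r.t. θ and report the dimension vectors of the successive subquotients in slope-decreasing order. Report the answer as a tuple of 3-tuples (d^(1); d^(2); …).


Barcode: M ≅ I[1,1], I[1,3]^2, I[3,3]. HN layers by μ_θ (3 steps, strictly decreasing):
  μ^(1)=7; μ^(2)=1/3; μ^(3)=-9

((1, 0, 0); (2, 2, 2); (0, 0, 1))


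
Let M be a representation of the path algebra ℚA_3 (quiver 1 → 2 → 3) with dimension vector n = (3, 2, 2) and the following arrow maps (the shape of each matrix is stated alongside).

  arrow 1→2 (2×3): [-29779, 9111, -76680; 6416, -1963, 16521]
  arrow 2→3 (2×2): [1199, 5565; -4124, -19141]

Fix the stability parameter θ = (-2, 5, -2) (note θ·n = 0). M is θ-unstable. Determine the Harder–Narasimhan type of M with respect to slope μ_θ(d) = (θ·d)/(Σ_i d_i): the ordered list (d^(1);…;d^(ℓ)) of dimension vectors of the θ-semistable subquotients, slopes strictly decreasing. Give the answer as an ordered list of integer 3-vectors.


Barcode: M ≅ I[1,1], I[1,3]^2. HN layers by μ_θ (2 steps, strictly decreasing):
  μ^(1)=3/2; μ^(2)=-2

((0, 2, 2); (3, 0, 0))


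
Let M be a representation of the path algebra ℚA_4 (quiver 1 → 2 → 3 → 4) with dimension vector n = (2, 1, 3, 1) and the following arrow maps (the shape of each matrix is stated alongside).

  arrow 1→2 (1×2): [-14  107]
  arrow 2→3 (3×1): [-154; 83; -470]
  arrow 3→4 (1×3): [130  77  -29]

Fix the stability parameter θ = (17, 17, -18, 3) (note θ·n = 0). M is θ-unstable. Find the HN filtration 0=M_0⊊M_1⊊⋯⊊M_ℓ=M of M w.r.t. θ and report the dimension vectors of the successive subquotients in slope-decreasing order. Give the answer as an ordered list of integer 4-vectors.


Barcode: M ≅ I[1,1], I[1,4], I[3,3]^2. HN layers by μ_θ (3 steps, strictly decreasing):
  μ^(1)=17; μ^(2)=19/4; μ^(3)=-18

((1, 0, 0, 0); (1, 1, 1, 1); (0, 0, 2, 0))


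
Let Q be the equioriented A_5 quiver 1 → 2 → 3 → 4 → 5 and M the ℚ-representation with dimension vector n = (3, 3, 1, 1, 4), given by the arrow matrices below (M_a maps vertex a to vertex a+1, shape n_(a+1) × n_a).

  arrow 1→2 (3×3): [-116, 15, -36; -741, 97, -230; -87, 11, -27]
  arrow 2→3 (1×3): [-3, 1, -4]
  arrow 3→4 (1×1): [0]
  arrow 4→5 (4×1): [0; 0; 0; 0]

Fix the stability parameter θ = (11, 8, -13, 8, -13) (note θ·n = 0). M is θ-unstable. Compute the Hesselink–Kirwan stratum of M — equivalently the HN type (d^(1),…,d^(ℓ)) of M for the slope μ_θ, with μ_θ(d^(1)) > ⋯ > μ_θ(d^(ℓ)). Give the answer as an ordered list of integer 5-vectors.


Via rank(M_{q-1}∘⋯∘M_p): M ≅ I[1,2]^2, I[1,3], I[4,4], I[5,5]^4.
μ_θ-semistable layers: μ^(1)=19/2; μ^(2)=8; μ^(3)=2; μ^(4)=-13

((2, 2, 0, 0, 0); (0, 0, 0, 1, 0); (1, 1, 1, 0, 0); (0, 0, 0, 0, 4))


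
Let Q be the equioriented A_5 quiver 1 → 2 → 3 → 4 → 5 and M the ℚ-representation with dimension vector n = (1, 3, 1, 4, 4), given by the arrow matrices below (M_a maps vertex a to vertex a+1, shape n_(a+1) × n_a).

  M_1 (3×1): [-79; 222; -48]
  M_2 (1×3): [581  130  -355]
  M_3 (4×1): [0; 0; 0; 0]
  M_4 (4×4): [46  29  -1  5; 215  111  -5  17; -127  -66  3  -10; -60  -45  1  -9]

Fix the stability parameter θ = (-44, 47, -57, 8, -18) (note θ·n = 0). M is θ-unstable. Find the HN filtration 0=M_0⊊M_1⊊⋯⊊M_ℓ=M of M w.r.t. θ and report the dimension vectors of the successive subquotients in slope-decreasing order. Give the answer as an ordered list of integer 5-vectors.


Via rank(M_{q-1}∘⋯∘M_p): M ≅ I[1,3], I[2,2]^2, I[4,4], I[4,5]^3, I[5,5].
μ_θ-semistable layers: μ^(1)=47; μ^(2)=8; μ^(3)=-5; μ^(4)=-18; μ^(5)=-44

((0, 2, 0, 0, 0); (0, 0, 0, 1, 0); (0, 1, 1, 3, 3); (0, 0, 0, 0, 1); (1, 0, 0, 0, 0))
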